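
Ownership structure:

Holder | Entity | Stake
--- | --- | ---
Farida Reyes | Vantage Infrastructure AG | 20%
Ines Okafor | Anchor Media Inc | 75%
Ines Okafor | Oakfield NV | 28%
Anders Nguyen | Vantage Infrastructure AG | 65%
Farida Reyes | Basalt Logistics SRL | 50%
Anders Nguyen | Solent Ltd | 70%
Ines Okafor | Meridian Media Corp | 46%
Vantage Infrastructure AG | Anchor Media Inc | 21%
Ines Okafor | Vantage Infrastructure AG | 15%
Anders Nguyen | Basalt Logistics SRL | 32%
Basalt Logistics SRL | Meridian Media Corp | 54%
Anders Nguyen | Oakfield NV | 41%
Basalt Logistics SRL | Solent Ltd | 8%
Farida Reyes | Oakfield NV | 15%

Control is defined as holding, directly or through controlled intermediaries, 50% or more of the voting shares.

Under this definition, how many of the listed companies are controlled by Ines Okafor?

1

Ines holds 75% of Anchor, so Ines controls Anchor.
No other company's threshold is met.
Ines controls 1 company.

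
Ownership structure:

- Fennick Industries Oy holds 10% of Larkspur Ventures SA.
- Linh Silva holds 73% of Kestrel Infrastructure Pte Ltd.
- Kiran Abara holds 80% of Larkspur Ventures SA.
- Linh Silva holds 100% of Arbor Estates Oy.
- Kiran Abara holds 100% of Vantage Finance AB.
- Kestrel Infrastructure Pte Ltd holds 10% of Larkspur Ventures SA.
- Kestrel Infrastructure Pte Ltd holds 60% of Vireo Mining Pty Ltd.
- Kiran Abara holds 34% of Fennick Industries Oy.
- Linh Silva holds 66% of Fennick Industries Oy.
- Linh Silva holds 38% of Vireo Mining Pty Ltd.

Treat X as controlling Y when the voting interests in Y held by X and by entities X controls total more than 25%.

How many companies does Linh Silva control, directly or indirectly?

4

Linh holds 73% of Kestrel, so Linh controls Kestrel.
Linh holds 66% of Fennick, so Linh controls Fennick.
Kestrel and Linh together hold 60% + 38% = 98% of Vireo, so Linh controls Vireo.
Linh holds 100% of Arbor, so Linh controls Arbor.
No other company's threshold is met.
Linh controls 4 companies.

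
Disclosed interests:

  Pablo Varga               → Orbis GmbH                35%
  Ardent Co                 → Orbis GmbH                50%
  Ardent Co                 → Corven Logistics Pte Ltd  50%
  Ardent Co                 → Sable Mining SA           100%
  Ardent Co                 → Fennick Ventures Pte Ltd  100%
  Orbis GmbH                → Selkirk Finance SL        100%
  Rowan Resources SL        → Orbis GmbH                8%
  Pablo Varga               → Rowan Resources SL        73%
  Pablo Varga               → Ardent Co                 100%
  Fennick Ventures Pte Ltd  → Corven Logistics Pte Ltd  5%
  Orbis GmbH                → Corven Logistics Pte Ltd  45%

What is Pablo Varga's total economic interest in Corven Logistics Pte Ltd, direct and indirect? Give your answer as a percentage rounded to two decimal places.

95.88%

Pablo reaches Corven along 5 paths.
Via Ardent: 100% × 50% = 50%.
Via Rowan → Orbis: 73% × 8% × 45% = 2.628%.
Via Ardent → Orbis: 100% × 50% × 45% = 22.5%.
Via Orbis: 35% × 45% = 15.75%.
Via Ardent → Fennick: 100% × 100% × 5% = 5%.
Total: 50% + 2.628% + 22.5% + 15.75% + 5% = 95.878%.
Rounded: 95.88%.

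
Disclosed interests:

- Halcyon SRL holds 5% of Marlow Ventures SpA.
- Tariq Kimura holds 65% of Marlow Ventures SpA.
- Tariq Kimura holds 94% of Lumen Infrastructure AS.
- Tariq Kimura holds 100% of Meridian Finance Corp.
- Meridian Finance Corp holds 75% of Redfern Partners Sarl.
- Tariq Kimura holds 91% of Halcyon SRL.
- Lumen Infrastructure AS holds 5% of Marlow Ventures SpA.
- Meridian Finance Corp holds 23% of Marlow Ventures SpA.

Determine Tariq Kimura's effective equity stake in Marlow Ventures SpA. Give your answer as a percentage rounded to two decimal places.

Tariq reaches Marlow along 4 paths.
Direct stake: 65% = 65%.
Via Meridian: 100% × 23% = 23%.
Via Halcyon: 91% × 5% = 4.55%.
Via Lumen: 94% × 5% = 4.7%.
Total: 65% + 23% + 4.55% + 4.7% = 97.25%.

97.25%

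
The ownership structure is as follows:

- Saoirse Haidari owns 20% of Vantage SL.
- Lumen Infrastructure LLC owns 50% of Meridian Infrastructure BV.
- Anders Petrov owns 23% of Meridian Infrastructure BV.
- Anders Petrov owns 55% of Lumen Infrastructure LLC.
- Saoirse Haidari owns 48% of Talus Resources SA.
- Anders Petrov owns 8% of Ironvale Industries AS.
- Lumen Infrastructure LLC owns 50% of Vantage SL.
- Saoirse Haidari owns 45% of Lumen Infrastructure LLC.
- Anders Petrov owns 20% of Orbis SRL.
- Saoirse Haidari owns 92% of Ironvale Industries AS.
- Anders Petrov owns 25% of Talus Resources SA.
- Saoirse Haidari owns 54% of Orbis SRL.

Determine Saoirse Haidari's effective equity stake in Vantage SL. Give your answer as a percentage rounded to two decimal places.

42.50%

Saoirse reaches Vantage along 2 paths.
Direct stake: 20% = 20%.
Via Lumen: 45% × 50% = 22.5%.
Total: 20% + 22.5% = 42.5%.
Rounded: 42.50%.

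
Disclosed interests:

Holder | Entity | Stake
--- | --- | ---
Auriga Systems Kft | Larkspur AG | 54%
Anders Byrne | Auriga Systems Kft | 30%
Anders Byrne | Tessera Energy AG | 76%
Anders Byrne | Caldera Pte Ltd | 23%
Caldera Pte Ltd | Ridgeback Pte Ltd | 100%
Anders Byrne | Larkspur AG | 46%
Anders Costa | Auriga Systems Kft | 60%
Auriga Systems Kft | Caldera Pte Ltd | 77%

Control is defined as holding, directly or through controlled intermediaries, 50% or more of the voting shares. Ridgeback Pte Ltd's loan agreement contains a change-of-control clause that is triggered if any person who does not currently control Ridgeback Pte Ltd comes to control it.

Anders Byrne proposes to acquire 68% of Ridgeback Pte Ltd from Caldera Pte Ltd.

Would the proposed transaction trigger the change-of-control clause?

Yes

The purchase adds only to Anders Byrne's holdings (Caldera's stake shrinks), so Anders Byrne is the only person who could newly come to control Ridgeback.
Anders Byrne holds 76% of Tessera, so Anders Byrne controls Tessera.
Neither Anders Byrne nor any entity Anders Byrne controls holds any voting interest in Ridgeback.
So before the transaction, Anders Byrne does not control Ridgeback.
After the purchase, Anders Byrne holds 68% of Ridgeback directly, and Caldera's stake falls to 32%.
Anders Byrne holds 68% of Ridgeback, so Anders Byrne controls Ridgeback.
Anders Byrne did not control Ridgeback before and does after, so the clause is triggered.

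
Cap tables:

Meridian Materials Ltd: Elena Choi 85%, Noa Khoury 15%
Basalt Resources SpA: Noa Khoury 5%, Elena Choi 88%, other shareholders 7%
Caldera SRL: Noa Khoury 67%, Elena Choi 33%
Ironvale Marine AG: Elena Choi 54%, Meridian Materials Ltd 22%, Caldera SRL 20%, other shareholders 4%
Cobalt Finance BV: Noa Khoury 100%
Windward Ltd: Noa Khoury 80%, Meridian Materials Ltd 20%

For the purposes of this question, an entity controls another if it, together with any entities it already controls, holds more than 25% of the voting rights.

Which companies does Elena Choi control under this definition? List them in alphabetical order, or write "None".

Elena holds 85% of Meridian, so Elena controls Meridian.
Elena holds 88% of Basalt, so Elena controls Basalt.
Elena holds 33% of Caldera, so Elena controls Caldera.
Elena and Meridian and Caldera together hold 54% + 22% + 20% = 96% of Ironvale, so Elena controls Ironvale.
No other company's threshold is met.

Basalt Resources SpA, Caldera SRL, Ironvale Marine AG, Meridian Materials Ltd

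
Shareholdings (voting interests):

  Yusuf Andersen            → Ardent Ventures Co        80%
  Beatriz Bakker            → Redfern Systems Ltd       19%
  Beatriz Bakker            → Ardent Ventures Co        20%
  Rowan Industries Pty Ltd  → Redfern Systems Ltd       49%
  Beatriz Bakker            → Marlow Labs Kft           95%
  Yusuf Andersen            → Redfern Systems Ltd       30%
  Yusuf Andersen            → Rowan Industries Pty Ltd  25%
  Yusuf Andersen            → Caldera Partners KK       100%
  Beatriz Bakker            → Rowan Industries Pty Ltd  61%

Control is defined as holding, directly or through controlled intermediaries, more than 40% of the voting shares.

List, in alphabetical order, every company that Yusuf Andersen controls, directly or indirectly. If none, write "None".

Ardent Ventures Co, Caldera Partners KK

Yusuf holds 80% of Ardent, so Yusuf controls Ardent.
Yusuf holds 100% of Caldera, so Yusuf controls Caldera.
No other company's threshold is met.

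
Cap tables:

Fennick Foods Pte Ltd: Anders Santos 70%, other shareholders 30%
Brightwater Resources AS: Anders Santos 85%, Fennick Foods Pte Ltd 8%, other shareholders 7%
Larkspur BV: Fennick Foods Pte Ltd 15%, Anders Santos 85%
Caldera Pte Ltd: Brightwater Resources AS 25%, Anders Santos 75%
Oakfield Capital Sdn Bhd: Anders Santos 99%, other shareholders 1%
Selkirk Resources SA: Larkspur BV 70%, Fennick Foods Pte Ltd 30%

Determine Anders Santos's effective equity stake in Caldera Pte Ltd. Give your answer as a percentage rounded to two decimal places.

97.65%

Anders reaches Caldera along 3 paths.
Via Brightwater: 85% × 25% = 21.25%.
Via Fennick → Brightwater: 70% × 8% × 25% = 1.4%.
Direct stake: 75% = 75%.
Total: 21.25% + 1.4% + 75% = 97.65%.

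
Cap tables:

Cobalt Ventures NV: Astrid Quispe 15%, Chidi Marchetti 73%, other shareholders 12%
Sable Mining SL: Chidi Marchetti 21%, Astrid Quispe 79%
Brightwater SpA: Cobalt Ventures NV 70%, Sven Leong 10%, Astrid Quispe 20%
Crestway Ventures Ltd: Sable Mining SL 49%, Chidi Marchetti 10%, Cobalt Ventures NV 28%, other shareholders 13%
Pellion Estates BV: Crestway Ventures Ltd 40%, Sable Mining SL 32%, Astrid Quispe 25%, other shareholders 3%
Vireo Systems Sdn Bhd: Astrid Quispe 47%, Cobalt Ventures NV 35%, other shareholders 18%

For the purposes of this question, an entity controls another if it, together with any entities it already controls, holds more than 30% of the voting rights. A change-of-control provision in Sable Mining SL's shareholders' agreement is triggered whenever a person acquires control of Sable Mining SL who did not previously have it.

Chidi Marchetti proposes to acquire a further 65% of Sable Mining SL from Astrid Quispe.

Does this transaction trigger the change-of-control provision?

The purchase adds only to Chidi's holdings (Astrid's stake shrinks), so Chidi is the only person who could newly come to control Sable.
Chidi holds 73% of Cobalt, so Chidi controls Cobalt.
Cobalt holds 70% of Brightwater, so Chidi controls Brightwater.
Chidi and Cobalt together hold 10% + 28% = 38% of Crestway, so Chidi controls Crestway.
Crestway holds 40% of Pellion, so Chidi controls Pellion.
Cobalt holds 35% of Vireo, so Chidi controls Vireo.
In Sable, Chidi's side holds only 21%, not > 30%.
So before the transaction, Chidi does not control Sable.
After the purchase, Chidi's direct stake in Sable rises to 21% + 65% = 86%, and Astrid's stake falls to 14%.
Chidi holds 86% of Sable, so Chidi controls Sable.
Chidi did not control Sable before and does after, so the clause is triggered.

Yes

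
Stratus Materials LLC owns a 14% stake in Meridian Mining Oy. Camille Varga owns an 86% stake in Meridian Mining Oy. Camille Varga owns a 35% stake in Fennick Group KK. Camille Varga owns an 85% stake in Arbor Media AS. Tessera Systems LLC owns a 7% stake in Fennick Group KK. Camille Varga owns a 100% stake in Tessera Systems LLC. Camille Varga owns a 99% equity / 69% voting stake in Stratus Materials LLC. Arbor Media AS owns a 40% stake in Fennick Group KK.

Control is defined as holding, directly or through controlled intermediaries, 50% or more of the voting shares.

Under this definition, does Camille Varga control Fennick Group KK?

Yes

Camille holds 100% of Tessera, so Camille controls Tessera.
Camille holds 85% of Arbor, so Camille controls Arbor.
Arbor and Camille and Tessera together hold 40% + 35% + 7% = 82% of Fennick, so Camille controls Fennick.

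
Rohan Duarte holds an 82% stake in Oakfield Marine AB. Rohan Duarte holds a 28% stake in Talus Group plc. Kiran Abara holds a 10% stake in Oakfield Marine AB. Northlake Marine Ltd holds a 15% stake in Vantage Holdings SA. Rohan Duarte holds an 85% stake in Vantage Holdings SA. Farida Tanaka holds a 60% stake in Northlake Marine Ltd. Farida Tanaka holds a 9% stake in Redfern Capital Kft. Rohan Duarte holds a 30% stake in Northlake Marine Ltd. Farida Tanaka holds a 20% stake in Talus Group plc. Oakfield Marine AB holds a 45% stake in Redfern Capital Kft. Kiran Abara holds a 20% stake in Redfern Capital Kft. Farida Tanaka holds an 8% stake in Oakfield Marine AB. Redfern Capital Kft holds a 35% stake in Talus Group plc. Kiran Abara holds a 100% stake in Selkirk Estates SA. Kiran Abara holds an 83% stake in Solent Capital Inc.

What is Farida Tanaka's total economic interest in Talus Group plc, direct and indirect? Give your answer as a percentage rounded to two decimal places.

Farida reaches Talus along 3 paths.
Direct stake: 20% = 20%.
Via Oakfield → Redfern: 8% × 45% × 35% = 1.26%.
Via Redfern: 9% × 35% = 3.15%.
Total: 20% + 1.26% + 3.15% = 24.41%.

24.41%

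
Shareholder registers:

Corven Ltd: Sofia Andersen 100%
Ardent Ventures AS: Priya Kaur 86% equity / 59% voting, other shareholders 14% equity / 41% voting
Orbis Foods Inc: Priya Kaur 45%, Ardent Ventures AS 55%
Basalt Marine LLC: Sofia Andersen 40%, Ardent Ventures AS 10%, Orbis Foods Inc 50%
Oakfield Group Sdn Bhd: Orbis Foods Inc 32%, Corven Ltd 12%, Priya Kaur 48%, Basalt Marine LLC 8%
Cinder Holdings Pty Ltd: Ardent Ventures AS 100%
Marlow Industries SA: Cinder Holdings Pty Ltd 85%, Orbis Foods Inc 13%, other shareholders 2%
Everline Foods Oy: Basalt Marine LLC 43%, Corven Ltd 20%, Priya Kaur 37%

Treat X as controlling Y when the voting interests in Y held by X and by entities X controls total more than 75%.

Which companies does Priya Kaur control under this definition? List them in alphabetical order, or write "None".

Priya's largest direct stake is 59% in Ardent, which does not meet the threshold.

None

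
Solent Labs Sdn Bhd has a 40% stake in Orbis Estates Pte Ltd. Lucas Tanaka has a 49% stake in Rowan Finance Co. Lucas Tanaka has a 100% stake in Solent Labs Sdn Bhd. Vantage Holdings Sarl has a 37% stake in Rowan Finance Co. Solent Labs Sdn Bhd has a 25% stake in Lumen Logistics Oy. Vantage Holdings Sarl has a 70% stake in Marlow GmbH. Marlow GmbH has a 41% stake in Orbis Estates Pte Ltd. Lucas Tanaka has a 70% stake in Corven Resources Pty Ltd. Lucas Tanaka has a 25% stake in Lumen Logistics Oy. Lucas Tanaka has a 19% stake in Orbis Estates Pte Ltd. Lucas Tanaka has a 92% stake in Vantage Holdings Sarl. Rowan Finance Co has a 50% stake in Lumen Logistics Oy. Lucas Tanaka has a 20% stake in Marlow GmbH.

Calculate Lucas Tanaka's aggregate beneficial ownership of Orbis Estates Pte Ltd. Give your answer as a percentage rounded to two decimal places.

93.60%

Lucas reaches Orbis along 4 paths.
Via Marlow: 20% × 41% = 8.2%.
Via Vantage → Marlow: 92% × 70% × 41% = 26.404%.
Direct stake: 19% = 19%.
Via Solent: 100% × 40% = 40%.
Total: 8.2% + 26.404% + 19% + 40% = 93.604%.
Rounded: 93.60%.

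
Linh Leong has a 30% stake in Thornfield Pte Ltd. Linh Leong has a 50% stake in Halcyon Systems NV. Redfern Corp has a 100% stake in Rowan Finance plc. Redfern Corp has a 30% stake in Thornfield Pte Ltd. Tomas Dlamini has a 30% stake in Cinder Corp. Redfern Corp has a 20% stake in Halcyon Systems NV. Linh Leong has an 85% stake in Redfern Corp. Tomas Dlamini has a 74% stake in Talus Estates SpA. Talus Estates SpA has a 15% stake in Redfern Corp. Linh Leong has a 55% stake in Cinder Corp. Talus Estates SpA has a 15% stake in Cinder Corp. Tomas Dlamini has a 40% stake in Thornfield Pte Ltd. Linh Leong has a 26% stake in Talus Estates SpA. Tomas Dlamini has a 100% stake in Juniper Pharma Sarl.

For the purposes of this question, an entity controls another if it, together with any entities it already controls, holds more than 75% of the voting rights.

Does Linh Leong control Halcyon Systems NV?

No

Linh holds 85% of Redfern, so Linh controls Redfern.
Redfern holds 100% of Rowan, so Linh controls Rowan.
In Halcyon, Linh's side holds only 50% + 20% = 70%, not > 75%.
So Linh does not control Halcyon.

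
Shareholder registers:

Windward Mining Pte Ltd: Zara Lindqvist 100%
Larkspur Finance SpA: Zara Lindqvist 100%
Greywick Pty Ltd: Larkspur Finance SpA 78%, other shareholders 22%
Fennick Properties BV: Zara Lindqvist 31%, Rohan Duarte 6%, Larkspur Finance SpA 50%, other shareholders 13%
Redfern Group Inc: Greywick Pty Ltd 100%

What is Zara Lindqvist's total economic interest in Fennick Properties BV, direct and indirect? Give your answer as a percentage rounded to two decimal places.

Zara reaches Fennick along 2 paths.
Direct stake: 31% = 31%.
Via Larkspur: 100% × 50% = 50%.
Total: 31% + 50% = 81%.
Rounded: 81.00%.

81.00%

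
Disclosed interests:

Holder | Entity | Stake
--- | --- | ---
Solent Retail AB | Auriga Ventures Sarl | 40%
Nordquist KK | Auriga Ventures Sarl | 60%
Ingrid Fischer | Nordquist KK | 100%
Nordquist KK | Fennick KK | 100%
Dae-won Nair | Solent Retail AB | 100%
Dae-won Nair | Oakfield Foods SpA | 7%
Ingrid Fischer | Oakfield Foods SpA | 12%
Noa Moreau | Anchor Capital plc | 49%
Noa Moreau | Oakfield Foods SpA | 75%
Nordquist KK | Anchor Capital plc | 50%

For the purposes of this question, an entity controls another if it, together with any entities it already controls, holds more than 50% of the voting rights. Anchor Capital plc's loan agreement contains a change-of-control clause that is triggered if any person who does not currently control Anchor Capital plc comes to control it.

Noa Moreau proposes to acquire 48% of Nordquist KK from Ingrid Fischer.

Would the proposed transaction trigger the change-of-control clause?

No

The purchase adds only to Noa's holdings (Ingrid's stake shrinks), so Noa is the only person who could newly come to control Anchor.
Noa holds 75% of Oakfield, so Noa controls Oakfield.
In Anchor, Noa's side holds only 49%, not > 50%.
So before the transaction, Noa does not control Anchor.
After the purchase, Noa holds 48% of Nordquist directly, and Ingrid's stake falls to 52%.
Noa's side now holds 48% of Nordquist, not > 50%, so Noa still does not control Nordquist.
After the transaction, Noa's side holds 49% of Anchor, not > 50%, so Noa still does not control Anchor.
No new person acquires control, so the clause is not triggered.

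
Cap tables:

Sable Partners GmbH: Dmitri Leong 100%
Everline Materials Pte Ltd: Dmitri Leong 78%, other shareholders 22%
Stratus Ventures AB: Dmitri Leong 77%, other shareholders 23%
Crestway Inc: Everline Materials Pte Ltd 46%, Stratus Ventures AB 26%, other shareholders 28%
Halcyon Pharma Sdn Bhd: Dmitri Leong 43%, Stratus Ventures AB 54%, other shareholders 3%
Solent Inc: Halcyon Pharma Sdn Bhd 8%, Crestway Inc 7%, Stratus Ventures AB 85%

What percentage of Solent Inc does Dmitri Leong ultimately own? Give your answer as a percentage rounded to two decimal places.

Dmitri reaches Solent along 5 paths.
Via Halcyon: 43% × 8% = 3.44%.
Via Stratus → Halcyon: 77% × 54% × 8% = 3.3264%.
Via Everline → Crestway: 78% × 46% × 7% = 2.5116%.
Via Stratus → Crestway: 77% × 26% × 7% = 1.4014%.
Via Stratus: 77% × 85% = 65.45%.
Total: 3.44% + 3.3264% + 2.5116% + 1.4014% + 65.45% = 76.1294%.
Rounded: 76.13%.

76.13%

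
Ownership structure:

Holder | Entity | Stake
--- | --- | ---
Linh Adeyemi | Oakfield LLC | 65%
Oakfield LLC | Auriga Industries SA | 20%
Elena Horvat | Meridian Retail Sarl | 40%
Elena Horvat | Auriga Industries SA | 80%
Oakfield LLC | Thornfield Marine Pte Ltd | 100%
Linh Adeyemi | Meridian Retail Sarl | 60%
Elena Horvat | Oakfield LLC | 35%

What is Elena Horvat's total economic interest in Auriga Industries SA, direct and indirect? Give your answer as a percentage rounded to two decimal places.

Elena reaches Auriga along 2 paths.
Direct stake: 80% = 80%.
Via Oakfield: 35% × 20% = 7%.
Total: 80% + 7% = 87%.
Rounded: 87.00%.

87.00%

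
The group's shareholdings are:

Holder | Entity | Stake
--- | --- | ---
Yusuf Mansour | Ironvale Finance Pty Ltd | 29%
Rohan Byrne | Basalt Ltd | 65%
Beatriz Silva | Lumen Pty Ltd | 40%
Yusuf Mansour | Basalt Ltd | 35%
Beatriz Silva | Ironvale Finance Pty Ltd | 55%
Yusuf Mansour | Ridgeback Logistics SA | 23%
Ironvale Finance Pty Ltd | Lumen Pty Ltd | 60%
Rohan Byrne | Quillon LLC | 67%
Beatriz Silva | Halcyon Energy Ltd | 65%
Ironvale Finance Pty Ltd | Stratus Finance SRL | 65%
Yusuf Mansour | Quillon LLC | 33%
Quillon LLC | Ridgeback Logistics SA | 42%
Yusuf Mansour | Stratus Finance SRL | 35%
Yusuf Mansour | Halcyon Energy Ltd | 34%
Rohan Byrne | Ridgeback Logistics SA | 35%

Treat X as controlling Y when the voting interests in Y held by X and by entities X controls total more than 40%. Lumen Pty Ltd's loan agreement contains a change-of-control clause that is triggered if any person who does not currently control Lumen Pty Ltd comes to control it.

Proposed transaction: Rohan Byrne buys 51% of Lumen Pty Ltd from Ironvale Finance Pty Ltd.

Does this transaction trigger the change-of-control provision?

Yes

The purchase adds only to Rohan's holdings (Ironvale's stake shrinks), so Rohan is the only person who could newly come to control Lumen.
Rohan holds 67% of Quillon, so Rohan controls Quillon.
Rohan holds 65% of Basalt, so Rohan controls Basalt.
Rohan and Quillon together hold 35% + 42% = 77% of Ridgeback, so Rohan controls Ridgeback.
Neither Rohan nor any entity Rohan controls holds any voting interest in Lumen.
So before the transaction, Rohan does not control Lumen.
After the purchase, Rohan holds 51% of Lumen directly, and Ironvale's stake falls to 9%.
Rohan holds 51% of Lumen, so Rohan controls Lumen.
Rohan did not control Lumen before and does after, so the clause is triggered.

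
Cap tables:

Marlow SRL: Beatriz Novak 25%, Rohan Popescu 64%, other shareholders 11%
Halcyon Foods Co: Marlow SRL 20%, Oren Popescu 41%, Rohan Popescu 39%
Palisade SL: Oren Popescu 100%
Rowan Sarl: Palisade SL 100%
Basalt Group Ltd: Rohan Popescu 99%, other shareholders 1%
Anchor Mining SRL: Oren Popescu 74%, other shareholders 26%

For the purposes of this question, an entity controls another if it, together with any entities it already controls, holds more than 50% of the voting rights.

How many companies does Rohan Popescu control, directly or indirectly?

3

Rohan holds 64% of Marlow, so Rohan controls Marlow.
Marlow and Rohan together hold 20% + 39% = 59% of Halcyon, so Rohan controls Halcyon.
Rohan holds 99% of Basalt, so Rohan controls Basalt.
No other company's threshold is met.
Rohan controls 3 companies.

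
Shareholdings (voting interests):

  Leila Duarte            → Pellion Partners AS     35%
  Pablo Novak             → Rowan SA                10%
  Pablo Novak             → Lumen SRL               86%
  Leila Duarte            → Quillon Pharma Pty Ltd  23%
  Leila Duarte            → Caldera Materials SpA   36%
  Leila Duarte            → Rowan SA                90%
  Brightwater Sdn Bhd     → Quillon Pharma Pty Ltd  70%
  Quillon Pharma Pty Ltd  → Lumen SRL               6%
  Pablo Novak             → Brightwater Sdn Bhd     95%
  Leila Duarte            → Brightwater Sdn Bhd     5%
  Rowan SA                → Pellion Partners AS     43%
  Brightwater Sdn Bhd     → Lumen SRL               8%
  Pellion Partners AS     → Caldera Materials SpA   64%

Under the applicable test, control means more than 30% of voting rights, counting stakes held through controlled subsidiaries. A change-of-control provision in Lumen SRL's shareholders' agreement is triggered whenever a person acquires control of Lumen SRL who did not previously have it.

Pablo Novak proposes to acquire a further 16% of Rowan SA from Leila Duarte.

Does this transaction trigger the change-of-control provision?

The purchase adds only to Pablo's holdings (Leila's stake shrinks), so Pablo is the only person who could newly come to control Lumen.
Pablo holds 95% of Brightwater, so Pablo controls Brightwater.
Brightwater holds 70% of Quillon, so Pablo controls Quillon.
Quillon and Brightwater and Pablo together hold 6% + 8% + 86% = 100% of Lumen, so Pablo controls Lumen.
So Pablo already controls Lumen before the transaction.
After the purchase, Pablo's direct stake in Rowan rises to 10% + 16% = 26%, and Leila's stake falls to 74%.
Pablo controlled Lumen already, so this is not a new person acquiring control; every other person's position is unchanged or reduced.
No new person acquires control, so the clause is not triggered.

No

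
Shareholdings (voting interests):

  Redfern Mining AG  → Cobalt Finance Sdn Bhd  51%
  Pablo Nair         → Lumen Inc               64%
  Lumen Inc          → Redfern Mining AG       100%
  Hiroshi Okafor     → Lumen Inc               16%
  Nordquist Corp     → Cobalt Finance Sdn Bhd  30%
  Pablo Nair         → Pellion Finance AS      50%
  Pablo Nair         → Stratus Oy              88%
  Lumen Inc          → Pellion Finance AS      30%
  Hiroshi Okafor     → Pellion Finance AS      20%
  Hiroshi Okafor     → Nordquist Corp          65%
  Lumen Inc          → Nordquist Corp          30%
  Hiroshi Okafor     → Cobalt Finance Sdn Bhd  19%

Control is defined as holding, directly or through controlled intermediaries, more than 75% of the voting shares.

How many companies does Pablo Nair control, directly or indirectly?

Pablo holds 88% of Stratus, so Pablo controls Stratus.
No other company's threshold is met.
Pablo controls 1 company.

1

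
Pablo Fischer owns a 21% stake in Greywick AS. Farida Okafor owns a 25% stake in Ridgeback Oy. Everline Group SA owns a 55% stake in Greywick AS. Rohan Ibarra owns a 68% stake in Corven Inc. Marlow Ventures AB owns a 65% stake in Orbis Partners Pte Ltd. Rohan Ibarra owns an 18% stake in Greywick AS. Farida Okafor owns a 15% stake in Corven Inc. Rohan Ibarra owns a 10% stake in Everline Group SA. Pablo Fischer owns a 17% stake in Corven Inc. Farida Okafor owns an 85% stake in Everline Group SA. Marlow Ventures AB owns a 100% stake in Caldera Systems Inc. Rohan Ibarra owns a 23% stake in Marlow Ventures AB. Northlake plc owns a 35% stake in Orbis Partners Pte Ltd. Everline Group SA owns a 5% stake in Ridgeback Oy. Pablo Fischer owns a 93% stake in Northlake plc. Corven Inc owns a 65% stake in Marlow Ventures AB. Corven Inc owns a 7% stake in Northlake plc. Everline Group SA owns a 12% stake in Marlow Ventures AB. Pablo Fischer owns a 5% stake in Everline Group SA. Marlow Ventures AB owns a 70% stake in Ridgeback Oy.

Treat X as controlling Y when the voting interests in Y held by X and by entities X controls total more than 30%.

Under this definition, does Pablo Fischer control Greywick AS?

Pablo holds 93% of Northlake, so Pablo controls Northlake.
Northlake holds 35% of Orbis, so Pablo controls Orbis.
In Greywick, Pablo's side holds only 21%, not > 30%.
So Pablo does not control Greywick.

No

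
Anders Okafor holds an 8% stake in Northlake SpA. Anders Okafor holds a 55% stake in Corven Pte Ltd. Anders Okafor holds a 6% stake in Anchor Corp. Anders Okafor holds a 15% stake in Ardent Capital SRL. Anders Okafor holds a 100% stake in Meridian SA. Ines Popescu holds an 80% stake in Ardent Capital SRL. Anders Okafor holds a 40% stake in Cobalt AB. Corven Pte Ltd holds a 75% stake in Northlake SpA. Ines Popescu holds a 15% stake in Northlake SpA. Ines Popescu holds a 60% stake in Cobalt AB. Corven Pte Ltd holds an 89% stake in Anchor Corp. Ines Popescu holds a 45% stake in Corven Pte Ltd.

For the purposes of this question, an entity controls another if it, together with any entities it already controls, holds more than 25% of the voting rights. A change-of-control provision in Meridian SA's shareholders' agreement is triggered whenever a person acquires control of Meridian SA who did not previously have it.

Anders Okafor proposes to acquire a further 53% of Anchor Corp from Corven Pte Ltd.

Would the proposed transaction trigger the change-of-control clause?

No

The purchase adds only to Anders's holdings (Corven's stake shrinks), so Anders is the only person who could newly come to control Meridian.
Anders holds 100% of Meridian, so Anders controls Meridian.
So Anders already controls Meridian before the transaction.
After the purchase, Anders's direct stake in Anchor rises to 6% + 53% = 59%, and Corven's stake falls to 36%.
Anders controlled Meridian already, so this is not a new person acquiring control; every other person's position is unchanged or reduced.
No new person acquires control, so the clause is not triggered.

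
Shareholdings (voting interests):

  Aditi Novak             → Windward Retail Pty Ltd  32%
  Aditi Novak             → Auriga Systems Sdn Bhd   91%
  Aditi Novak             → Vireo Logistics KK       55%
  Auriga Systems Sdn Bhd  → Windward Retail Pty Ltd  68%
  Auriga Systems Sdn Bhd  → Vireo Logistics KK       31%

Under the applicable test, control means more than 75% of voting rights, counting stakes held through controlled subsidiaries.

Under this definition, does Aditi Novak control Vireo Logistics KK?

Yes

Aditi holds 91% of Auriga, so Aditi controls Auriga.
Auriga and Aditi together hold 31% + 55% = 86% of Vireo, so Aditi controls Vireo.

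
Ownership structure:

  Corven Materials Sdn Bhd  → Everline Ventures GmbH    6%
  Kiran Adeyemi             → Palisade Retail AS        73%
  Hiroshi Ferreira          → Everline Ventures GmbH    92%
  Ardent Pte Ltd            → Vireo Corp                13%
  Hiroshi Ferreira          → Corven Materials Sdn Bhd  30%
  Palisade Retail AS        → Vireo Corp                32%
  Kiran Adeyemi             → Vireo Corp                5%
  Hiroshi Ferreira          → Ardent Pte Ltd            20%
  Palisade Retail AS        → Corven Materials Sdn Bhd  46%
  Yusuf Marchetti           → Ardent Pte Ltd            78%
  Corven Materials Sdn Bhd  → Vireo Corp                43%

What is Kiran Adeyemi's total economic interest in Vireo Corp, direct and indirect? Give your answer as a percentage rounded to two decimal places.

42.80%

Kiran reaches Vireo along 3 paths.
Direct stake: 5% = 5%.
Via Palisade → Corven: 73% × 46% × 43% = 14.4394%.
Via Palisade: 73% × 32% = 23.36%.
Total: 5% + 14.4394% + 23.36% = 42.7994%.
Rounded: 42.80%.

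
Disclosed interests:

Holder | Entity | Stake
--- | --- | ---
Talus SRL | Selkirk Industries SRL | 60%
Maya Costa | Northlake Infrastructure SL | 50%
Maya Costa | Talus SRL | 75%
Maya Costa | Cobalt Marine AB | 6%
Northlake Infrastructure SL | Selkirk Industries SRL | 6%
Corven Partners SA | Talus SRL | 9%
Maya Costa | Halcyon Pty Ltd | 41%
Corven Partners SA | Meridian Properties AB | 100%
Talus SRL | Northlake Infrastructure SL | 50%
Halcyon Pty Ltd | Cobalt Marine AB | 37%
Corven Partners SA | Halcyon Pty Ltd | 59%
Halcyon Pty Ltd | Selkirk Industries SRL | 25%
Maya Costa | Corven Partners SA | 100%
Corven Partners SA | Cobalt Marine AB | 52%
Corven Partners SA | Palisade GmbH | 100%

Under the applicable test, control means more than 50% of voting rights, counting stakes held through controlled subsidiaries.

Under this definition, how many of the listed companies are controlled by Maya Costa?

8

Maya holds 100% of Corven, so Maya controls Corven.
Corven and Maya together hold 9% + 75% = 84% of Talus, so Maya controls Talus.
Maya and Corven together hold 41% + 59% = 100% of Halcyon, so Maya controls Halcyon.
Halcyon and Corven and Maya together hold 37% + 52% + 6% = 95% of Cobalt, so Maya controls Cobalt.
Talus and Maya together hold 50% + 50% = 100% of Northlake, so Maya controls Northlake.
Corven holds 100% of Palisade, so Maya controls Palisade.
Corven holds 100% of Meridian, so Maya controls Meridian.
Talus and Northlake and Halcyon together hold 60% + 6% + 25% = 91% of Selkirk, so Maya controls Selkirk.
Maya controls 8 companies.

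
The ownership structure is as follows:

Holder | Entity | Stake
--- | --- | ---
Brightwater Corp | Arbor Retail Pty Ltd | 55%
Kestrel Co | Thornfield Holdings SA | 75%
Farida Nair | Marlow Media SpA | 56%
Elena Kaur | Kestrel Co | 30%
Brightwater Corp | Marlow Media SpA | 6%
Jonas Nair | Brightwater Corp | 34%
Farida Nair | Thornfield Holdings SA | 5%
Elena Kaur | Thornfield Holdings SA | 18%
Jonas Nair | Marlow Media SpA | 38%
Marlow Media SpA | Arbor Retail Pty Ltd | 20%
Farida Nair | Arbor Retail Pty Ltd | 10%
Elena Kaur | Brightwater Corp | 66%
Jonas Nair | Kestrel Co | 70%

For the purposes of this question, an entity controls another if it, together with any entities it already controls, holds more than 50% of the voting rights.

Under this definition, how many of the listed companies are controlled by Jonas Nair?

Jonas holds 70% of Kestrel, so Jonas controls Kestrel.
Kestrel holds 75% of Thornfield, so Jonas controls Thornfield.
No other company's threshold is met.
Jonas controls 2 companies.

2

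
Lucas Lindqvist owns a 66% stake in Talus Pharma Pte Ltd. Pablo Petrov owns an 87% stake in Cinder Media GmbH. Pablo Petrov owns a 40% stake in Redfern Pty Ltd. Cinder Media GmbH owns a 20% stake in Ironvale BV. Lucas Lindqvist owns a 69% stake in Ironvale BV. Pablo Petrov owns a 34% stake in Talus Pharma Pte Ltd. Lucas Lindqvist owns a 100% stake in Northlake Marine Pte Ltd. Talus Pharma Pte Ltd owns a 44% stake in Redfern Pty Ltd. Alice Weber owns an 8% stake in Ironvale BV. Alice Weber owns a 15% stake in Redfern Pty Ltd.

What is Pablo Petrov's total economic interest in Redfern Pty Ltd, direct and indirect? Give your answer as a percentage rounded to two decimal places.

54.96%

Pablo reaches Redfern along 2 paths.
Via Talus: 34% × 44% = 14.96%.
Direct stake: 40% = 40%.
Total: 14.96% + 40% = 54.96%.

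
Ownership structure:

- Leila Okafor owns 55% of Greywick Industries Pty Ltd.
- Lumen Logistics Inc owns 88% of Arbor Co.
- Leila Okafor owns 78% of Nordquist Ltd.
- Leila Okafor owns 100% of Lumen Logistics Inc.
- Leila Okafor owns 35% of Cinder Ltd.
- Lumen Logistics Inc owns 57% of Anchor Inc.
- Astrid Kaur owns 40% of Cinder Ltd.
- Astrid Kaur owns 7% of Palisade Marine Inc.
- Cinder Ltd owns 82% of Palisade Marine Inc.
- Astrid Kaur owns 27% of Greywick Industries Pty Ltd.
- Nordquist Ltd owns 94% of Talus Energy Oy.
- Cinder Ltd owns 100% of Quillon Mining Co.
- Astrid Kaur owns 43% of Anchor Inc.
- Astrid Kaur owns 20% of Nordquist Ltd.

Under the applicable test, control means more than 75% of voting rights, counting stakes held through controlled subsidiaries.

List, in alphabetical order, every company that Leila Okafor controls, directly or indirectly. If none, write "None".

Leila holds 78% of Nordquist, so Leila controls Nordquist.
Leila holds 100% of Lumen, so Leila controls Lumen.
Lumen holds 88% of Arbor, so Leila controls Arbor.
Nordquist holds 94% of Talus, so Leila controls Talus.
No other company's threshold is met.

Arbor Co, Lumen Logistics Inc, Nordquist Ltd, Talus Energy Oy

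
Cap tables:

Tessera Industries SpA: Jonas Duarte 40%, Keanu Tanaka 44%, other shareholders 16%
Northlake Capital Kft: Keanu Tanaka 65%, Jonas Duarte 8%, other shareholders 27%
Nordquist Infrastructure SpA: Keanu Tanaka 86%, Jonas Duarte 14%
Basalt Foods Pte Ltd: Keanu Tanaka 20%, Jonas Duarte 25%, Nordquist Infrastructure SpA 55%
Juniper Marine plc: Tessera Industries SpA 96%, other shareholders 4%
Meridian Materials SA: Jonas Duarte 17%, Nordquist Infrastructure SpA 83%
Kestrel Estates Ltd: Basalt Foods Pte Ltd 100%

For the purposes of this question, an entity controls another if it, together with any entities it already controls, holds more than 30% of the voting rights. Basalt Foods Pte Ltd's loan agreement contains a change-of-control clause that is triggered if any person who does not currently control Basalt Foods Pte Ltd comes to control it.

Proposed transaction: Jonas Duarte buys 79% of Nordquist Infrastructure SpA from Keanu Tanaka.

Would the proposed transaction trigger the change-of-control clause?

Yes

The purchase adds only to Jonas's holdings (Keanu's stake shrinks), so Jonas is the only person who could newly come to control Basalt.
Jonas holds 40% of Tessera, so Jonas controls Tessera.
Tessera holds 96% of Juniper, so Jonas controls Juniper.
In Basalt, Jonas's side holds only 25%, not > 30%.
So before the transaction, Jonas does not control Basalt.
After the purchase, Jonas's direct stake in Nordquist rises to 14% + 79% = 93%, and Keanu's stake falls to 7%.
Jonas holds 93% of Nordquist, so Jonas controls Nordquist.
Jonas and Nordquist together hold 25% + 55% = 80% of Basalt, so Jonas controls Basalt.
Jonas did not control Basalt before and does after, so the clause is triggered.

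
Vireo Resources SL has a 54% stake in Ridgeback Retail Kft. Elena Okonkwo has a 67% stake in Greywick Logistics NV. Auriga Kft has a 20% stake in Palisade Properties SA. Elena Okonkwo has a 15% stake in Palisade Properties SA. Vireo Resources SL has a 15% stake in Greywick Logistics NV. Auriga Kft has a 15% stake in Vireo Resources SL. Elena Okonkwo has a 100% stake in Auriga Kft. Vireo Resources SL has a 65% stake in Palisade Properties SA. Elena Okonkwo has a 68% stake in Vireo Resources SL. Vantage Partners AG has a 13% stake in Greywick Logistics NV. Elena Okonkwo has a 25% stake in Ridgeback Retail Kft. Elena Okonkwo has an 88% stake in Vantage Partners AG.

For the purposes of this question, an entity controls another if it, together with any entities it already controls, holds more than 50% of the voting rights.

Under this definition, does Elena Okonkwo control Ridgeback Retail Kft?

Yes

Elena holds 100% of Auriga, so Elena controls Auriga.
Auriga and Elena together hold 15% + 68% = 83% of Vireo, so Elena controls Vireo.
Elena and Vireo together hold 25% + 54% = 79% of Ridgeback, so Elena controls Ridgeback.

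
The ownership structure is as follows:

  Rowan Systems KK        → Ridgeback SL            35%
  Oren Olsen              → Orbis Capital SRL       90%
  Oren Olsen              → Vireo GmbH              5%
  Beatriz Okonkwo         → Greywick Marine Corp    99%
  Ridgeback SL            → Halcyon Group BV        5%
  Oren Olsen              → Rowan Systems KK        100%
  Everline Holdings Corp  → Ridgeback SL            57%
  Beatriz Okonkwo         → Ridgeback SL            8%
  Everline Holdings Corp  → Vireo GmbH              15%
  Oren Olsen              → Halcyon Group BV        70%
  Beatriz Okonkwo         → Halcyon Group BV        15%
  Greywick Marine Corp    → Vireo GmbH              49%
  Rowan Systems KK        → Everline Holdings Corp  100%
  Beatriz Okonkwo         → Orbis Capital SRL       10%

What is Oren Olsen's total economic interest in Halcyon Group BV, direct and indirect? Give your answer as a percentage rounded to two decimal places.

74.60%

Oren reaches Halcyon along 3 paths.
Direct stake: 70% = 70%.
Via Rowan → Everline → Ridgeback: 100% × 100% × 57% × 5% = 2.85%.
Via Rowan → Ridgeback: 100% × 35% × 5% = 1.75%.
Total: 70% + 2.85% + 1.75% = 74.6%.
Rounded: 74.60%.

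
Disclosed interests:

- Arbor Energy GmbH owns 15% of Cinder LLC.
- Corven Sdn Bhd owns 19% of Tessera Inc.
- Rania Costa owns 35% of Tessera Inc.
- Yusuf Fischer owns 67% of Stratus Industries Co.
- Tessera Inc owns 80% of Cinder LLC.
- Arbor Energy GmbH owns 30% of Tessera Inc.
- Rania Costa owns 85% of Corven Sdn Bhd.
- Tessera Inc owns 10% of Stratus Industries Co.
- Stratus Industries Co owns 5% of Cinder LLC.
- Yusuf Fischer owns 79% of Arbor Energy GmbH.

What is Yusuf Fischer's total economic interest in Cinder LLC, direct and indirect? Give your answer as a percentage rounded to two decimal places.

34.28%

Yusuf reaches Cinder along 4 paths.
Via Arbor: 79% × 15% = 11.85%.
Via Arbor → Tessera: 79% × 30% × 80% = 18.96%.
Via Arbor → Tessera → Stratus: 79% × 30% × 10% × 5% = 0.1185%.
Via Stratus: 67% × 5% = 3.35%.
Total: 11.85% + 18.96% + 0.1185% + 3.35% = 34.2785%.
Rounded: 34.28%.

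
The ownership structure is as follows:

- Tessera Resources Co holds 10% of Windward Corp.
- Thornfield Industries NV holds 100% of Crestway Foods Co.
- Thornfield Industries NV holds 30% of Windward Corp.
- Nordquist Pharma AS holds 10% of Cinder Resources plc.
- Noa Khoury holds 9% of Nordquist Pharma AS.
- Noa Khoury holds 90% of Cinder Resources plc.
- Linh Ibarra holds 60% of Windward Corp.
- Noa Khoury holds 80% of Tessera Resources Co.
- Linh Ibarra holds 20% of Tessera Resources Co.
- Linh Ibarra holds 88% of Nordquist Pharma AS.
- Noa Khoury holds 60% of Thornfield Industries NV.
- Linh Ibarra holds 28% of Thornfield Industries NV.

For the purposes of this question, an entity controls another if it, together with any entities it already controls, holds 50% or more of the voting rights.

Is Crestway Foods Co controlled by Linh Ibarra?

Linh holds 88% of Nordquist, so Linh controls Nordquist.
Linh holds 60% of Windward, so Linh controls Windward.
Neither Linh nor any entity Linh controls holds any voting interest in Crestway.
So Linh does not control Crestway.

No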